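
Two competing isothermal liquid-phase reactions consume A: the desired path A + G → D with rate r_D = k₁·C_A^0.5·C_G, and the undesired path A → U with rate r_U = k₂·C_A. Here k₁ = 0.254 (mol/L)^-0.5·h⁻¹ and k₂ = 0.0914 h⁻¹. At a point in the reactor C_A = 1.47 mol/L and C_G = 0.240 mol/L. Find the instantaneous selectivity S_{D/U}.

0.550

S_{D/U} = r_D/r_U = (k₁·C_A^0.5·C_G)/(k₂·C_A) = (k₁/k₂)·C_A^-0.5·C_G.
= (0.254×1.470^0.5×0.2400) / (0.0914×1.470) = 0.07391/0.1344 = 0.550.
The undesired path is higher order in A, so low C_A (CSTR or dilute feed) favours D.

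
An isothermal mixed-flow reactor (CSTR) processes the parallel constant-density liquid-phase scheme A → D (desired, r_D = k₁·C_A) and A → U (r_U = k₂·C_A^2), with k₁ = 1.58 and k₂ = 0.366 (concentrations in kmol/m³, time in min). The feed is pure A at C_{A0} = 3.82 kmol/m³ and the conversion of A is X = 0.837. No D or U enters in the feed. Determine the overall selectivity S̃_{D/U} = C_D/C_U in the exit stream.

6.93

Exit C_A = C_{A0}(1−X) = 3.82×0.163 = 0.6227 kmol/m³.
In a CSTR the entire volume is at exit conditions, so r_D = 1.58×0.6227 = 0.9838 and r_U = 0.366×0.6227^2 = 0.1419.
Overall selectivity = C_D/C_U = r_Dτ/(r_Uτ) = r_D/r_U = 6.93.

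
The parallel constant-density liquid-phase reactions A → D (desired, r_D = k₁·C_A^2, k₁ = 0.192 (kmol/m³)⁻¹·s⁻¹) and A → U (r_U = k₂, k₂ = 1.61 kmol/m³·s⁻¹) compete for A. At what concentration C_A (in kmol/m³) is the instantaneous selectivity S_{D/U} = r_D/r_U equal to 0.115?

0.982 kmol/m³

S_{D/U} = (k₁/k₂)·C_A^2 ⇒ C_A = (S·k₂/k₁)^(0.5).
= (0.115×1.61/0.192)^(0.5) = (0.9643)^(0.5) = 0.982 kmol/m³.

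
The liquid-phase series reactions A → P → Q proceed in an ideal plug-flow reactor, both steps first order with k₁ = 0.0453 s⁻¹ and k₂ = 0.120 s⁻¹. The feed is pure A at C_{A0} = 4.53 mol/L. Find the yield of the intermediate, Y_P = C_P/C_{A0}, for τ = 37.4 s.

The intermediate concentration in a first-order A→B→C sequence is C_P = k₁C_{A0}(e^(−k₁τ) − e^(−k₂τ))/(k₂−k₁).
e^(−k₁τ) = e^(−0.0453×37.4) = e^(−1.694) = 0.1837; e^(−k₂τ) = e^(−4.488) = 0.01124.
C_P = 0.0453×4.53/(0.120−0.0453) × (0.1837−0.01124) = 2.747×0.1725 = 0.4739 mol/L.
Y_P = C_P/C_{A0} = 0.4739/4.53 = 0.105.

0.105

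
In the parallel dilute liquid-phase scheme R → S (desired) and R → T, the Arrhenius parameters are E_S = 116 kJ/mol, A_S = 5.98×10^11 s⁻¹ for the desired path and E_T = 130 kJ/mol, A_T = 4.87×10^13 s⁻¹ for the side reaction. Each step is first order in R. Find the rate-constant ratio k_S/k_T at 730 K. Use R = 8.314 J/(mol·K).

0.123

With equal orders, S_{S/T} = k_S/k_T = (A_S/A_T)·exp[(E_T−E_S)/(RT)].
(E_T−E_S)/(RT) = (130−116)×10³/(8.314×730) = 14000/6069 = 2.307.
k_S/k_T = (5.98×10^11/4.87×10^13)·exp(2.307) = 0.01228 × 10.04 = 0.123.
Since E_S < E_T, lowering the temperature improves selectivity toward S.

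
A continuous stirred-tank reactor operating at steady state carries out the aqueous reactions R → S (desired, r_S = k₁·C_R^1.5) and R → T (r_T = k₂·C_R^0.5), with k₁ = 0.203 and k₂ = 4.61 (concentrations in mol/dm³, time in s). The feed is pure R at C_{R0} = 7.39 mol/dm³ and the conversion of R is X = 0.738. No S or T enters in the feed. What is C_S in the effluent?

0.428 mol/dm³

Exit C_R = C_{R0}(1−X) = 7.39×0.262 = 1.936 mol/dm³.
Rates in a CSTR are evaluated at the outlet concentration: r_S = 0.203×1.936^1.5 = 0.5469, r_T = 4.61×1.936^0.5 = 6.415.
Fraction of consumed R going to S: r_S/(r_S+r_T) = 0.07856.
C_S = 0.07856·C_{R0}·X = 0.07856×7.39×0.738 = 0.428 mol/dm³.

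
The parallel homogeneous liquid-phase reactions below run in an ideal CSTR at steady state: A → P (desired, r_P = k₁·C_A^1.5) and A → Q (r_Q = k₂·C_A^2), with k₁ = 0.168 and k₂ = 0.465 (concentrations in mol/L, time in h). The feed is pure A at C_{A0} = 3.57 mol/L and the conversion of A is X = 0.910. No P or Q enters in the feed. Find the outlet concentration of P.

Exit C_A = C_{A0}(1−X) = 3.57×0.0900 = 0.3213 mol/L.
Rates in a CSTR are evaluated at the outlet concentration: r_P = 0.168×0.3213^1.5 = 0.03060, r_Q = 0.465×0.3213^2 = 0.04800.
Fraction of consumed A going to P: r_P/(r_P+r_Q) = 0.3893.
C_P = 0.3893·C_{A0}·X = 0.3893×3.57×0.910 = 1.26 mol/L.

1.26 mol/L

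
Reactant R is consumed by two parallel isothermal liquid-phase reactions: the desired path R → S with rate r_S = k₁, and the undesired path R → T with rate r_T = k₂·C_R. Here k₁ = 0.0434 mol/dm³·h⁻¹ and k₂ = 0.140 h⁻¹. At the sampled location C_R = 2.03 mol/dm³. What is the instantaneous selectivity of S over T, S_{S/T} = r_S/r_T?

0.153

S_{S/T} = r_S/r_T = (k₁)/(k₂·C_R) = (k₁/k₂)·C_R⁻¹.
= (0.0434) / (0.140×2.030) = 0.04340/0.2842 = 0.153.
The undesired path is higher order in R, so low C_R (CSTR or dilute feed) favours S.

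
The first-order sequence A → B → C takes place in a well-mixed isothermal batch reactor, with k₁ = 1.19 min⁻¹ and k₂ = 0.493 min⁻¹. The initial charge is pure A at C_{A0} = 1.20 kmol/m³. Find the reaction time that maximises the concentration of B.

For first-order series the maximum of C_B occurs at t_opt = ln(k₂/k₁)/(k₂−k₁).
= ln(0.493/1.19)/(0.493−1.19) = ln(0.4143)/-0.6970 = -0.8812/-0.6970 = 1.26 min.

1.26 min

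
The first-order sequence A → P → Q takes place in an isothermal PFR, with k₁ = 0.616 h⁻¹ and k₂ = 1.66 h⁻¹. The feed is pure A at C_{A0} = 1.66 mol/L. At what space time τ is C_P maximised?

Setting dC_P/dτ = 0 gives τ_opt = ln(k₂/k₁)/(k₂−k₁).
= ln(1.66/0.616)/(1.66−0.616) = ln(2.695)/1.044 = 0.9913/1.044 = 0.950 h.

0.950 h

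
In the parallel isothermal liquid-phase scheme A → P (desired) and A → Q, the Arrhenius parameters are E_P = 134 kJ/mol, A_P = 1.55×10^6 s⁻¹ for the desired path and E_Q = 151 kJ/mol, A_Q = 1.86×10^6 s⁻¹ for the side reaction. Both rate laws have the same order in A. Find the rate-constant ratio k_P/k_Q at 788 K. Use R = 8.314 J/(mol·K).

k_P/k_Q = (A_P/A_Q)·exp[−(E_P−E_Q)/(RT)] = (A_P/A_Q)·exp[(E_Q−E_P)/(RT)].
(E_Q−E_P)/(RT) = (151−134)×10³/(8.314×788) = 17000/6551 = 2.595.
k_P/k_Q = (1.55×10^6/1.86×10^6)·exp(2.595) = 0.8333 × 13.39 = 11.2.

11.2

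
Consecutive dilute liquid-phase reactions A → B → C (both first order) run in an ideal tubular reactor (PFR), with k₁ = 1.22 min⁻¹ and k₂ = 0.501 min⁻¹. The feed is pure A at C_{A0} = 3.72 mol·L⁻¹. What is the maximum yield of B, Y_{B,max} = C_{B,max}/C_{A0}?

At the optimum, C_{B,max}/C_{A0} = (k₁/k₂)^[k₂/(k₂−k₁)].
= (1.22/0.501)^(0.501/(0.501−1.22)) = (2.435)^(-0.6968) = 0.5379.

0.538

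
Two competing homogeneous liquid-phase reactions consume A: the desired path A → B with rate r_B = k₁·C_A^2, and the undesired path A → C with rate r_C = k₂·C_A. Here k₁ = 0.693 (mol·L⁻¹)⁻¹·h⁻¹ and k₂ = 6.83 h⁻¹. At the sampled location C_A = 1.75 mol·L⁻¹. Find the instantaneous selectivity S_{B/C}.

0.178

S_{B/C} = r_B/r_C = (k₁·C_A^2)/(k₂·C_A) = (k₁/k₂)·C_A.
= (0.693×1.750^2) / (6.83×1.750) = 2.122/11.95 = 0.178.
Since the desired path is higher order in A, keeping C_A high (PFR or concentrated feed) favours B.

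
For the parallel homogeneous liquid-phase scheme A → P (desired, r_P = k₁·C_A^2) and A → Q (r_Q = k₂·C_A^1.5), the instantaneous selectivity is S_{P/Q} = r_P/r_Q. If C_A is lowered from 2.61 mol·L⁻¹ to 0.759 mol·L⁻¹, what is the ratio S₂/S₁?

S_{P/Q} = (k₁/k₂)·C_A^0.5, so S₂/S₁ = (C_{A,2}/C_{A,1})^0.5.
= (0.759/2.61)^0.5 = (0.2908)^0.5 = 0.539.
Selectivity toward P falls as C_A falls — high-concentration operation is favoured.

0.539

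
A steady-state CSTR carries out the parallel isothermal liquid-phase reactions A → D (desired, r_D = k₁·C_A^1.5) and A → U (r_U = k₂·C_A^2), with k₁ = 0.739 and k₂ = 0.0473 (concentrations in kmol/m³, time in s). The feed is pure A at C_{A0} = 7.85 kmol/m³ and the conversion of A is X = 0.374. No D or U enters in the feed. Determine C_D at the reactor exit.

2.57 kmol/m³

Exit C_A = C_{A0}(1−X) = 7.85×0.626 = 4.914 kmol/m³.
In a CSTR the entire volume is at exit conditions, so r_D = 0.739×4.914^1.5 = 8.050 and r_U = 0.0473×4.914^2 = 1.142.
Fraction of consumed A going to D: r_D/(r_D+r_U) = 0.8757.
C_D = 0.8757·C_{A0}·X = 0.8757×7.85×0.374 = 2.57 kmol/m³.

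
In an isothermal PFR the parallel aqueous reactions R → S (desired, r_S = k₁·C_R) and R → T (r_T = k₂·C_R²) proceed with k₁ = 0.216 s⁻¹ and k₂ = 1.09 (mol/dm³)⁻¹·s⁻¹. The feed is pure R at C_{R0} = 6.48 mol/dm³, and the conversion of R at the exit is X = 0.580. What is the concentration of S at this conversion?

C_R = C_{R0}(1−X) = 2.722 mol/dm³.
Along a PFR/batch, dC_S/dC_R = −r_S/(r_S+r_T) = −k₁/(k₁+k₂·C_R).
Integrating from C_{R0} to C_R: C_S = (0.216/1.09)·ln[(0.216+1.09·6.48)/(0.216+1.09·2.72)] = 0.1982·ln(7.279/3.183) = 0.1639 mol/dm³.

0.164 mol/dm³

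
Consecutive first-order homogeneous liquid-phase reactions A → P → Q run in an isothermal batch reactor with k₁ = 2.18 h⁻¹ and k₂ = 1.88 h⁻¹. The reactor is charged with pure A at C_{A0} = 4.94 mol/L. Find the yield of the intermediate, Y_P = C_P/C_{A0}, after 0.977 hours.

For first-order series with pure A initially, C_P(t) = k₁C_{A0}/(k₂−k₁)·(e^(−k₁t) − e^(−k₂t)).
e^(−k₁t) = e^(−2.18×0.977) = e^(−2.130) = 0.1189; e^(−k₂t) = e^(−1.837) = 0.1593.
C_P = 2.18×4.94/(1.88−2.18) × (0.1189−0.1593) = (-35.90)×(-0.04048) = 1.453 mol/L.
Y_P = C_P/C_{A0} = 1.453/4.94 = 0.294.

0.294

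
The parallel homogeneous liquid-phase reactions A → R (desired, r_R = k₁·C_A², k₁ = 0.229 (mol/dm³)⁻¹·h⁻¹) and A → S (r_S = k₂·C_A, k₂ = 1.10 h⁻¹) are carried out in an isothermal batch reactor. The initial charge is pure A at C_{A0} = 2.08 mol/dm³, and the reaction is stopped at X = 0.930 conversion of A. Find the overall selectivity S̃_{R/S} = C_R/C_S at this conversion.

C_A = C_{A0}(1−X) = 0.1456 mol/dm³.
Along a PFR/batch, dC_S/dC_A = −r_S/(r_R+r_S) = −k₂/(k₂+k₁·C_A).
Integrating from C_{A0} to C_A: C_S = (1.10/0.229)·ln[(1.10+0.229·2.08)/(1.10+0.229·0.146)] = 4.803·ln(1.576/1.133) = 1.585 mol/dm³.
Then C_R = (C_{A0}−C_A) − C_S = 1.934 − 1.585 = 0.3496 mol/dm³.
S̃_{R/S} = C_R/C_S = 0.3496/1.585 = 0.221.

0.221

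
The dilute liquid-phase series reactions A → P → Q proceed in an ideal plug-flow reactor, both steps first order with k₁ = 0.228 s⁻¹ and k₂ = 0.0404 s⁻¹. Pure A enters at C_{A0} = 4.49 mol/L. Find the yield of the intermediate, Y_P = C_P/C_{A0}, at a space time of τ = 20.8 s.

The intermediate concentration in a first-order A→B→C sequence is C_P = k₁C_{A0}(e^(−k₁τ) − e^(−k₂τ))/(k₂−k₁).
e^(−k₁τ) = e^(−0.228×20.8) = e^(−4.742) = 0.008718; e^(−k₂τ) = e^(−0.8403) = 0.4316.
C_P = 0.228×4.49/(0.0404−0.228) × (0.008718−0.4316) = (-5.457)×(-0.4229) = 2.307 mol/L.
Y_P = C_P/C_{A0} = 2.307/4.49 = 0.514.

0.514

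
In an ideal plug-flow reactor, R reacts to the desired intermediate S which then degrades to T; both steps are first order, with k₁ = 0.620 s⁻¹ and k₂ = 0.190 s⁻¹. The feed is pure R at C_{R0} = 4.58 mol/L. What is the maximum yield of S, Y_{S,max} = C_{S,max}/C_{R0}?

0.593

Evaluating C_S at τ_opt = ln(k₂/k₁)/(k₂−k₁) gives C_{S,max}/C_{R0} = (k₁/k₂)^[k₂/(k₂−k₁)].
= (0.620/0.190)^(0.190/(0.190−0.620)) = (3.263)^(-0.4419) = 0.5930.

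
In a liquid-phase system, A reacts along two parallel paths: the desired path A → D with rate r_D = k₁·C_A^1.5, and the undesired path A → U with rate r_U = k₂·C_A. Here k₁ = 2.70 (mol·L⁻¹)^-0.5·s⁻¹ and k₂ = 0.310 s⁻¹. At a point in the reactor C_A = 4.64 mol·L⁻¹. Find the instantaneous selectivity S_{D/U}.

S_{D/U} = r_D/r_U = (k₁·C_A^1.5)/(k₂·C_A) = (k₁/k₂)·C_A^0.5.
= (2.70×4.640^1.5) / (0.310×4.640) = 26.99/1.438 = 18.8.
Since the desired path is higher order in A, keeping C_A high (PFR or concentrated feed) favours D.

18.8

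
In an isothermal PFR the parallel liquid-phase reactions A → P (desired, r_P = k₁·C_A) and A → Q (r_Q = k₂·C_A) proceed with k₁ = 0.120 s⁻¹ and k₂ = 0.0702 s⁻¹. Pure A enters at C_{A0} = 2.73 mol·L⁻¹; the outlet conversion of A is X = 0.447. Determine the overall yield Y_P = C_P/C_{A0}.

C_A = C_{A0}(1−X) = 1.510 mol·L⁻¹.
Both paths are first order in A, so the instantaneous fraction to P is constant: dC_P/d(−C_A) = k₁/(k₁+k₂) = 0.6309.
C_P = 0.6309·(C_{A0}−C_A) = 0.6309×1.220 = 0.770 mol·L⁻¹.
Y_P = C_P/C_{A0} = 0.7699/2.73 = 0.282.

0.282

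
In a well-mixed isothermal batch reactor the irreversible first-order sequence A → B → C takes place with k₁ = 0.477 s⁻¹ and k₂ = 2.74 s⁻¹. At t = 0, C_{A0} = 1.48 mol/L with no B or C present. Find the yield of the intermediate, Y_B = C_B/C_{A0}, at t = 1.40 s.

0.104

For first-order series with pure A initially, C_B(t) = k₁C_{A0}/(k₂−k₁)·(e^(−k₁t) − e^(−k₂t)).
e^(−k₁t) = e^(−0.477×1.40) = e^(−0.6678) = 0.5128; e^(−k₂t) = e^(−3.836) = 0.02158.
C_B = 0.477×1.48/(2.74−0.477) × (0.5128−0.02158) = 0.3120×0.4913 = 0.1533 mol/L.
Y_B = C_B/C_{A0} = 0.1533/1.48 = 0.104.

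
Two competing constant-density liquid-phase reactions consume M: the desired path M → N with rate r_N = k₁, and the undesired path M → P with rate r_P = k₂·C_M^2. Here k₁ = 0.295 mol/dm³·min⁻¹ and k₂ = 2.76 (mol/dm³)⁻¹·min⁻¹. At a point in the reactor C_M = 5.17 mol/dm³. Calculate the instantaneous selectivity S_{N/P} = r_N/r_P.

0.00400

S_{N/P} = r_N/r_P = (k₁)/(k₂·C_M^2) = (k₁/k₂)·C_M^-2.
= (0.295) / (2.76×5.170^2) = 0.2950/73.77 = 0.00400.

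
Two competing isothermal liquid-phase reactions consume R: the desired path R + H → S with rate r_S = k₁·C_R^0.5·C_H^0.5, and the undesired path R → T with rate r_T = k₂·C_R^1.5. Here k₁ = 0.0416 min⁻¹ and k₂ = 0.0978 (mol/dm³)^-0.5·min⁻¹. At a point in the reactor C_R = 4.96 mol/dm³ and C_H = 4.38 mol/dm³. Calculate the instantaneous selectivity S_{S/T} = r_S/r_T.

0.179

S_{S/T} = r_S/r_T = (k₁·C_R^0.5·C_H^0.5)/(k₂·C_R^1.5) = (k₁/k₂)·C_R⁻¹·C_H^0.5.
= (0.0416×4.960^0.5×4.380^0.5) / (0.0978×4.960^1.5) = 0.1939/1.080 = 0.179.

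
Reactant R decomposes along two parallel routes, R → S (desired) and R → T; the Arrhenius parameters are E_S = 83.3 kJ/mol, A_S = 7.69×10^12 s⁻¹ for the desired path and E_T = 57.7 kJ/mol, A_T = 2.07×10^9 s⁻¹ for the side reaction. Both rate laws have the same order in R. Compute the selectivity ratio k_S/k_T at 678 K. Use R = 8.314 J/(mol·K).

39.6

k_S/k_T = (A_S/A_T)·exp[−(E_S−E_T)/(RT)] = (A_S/A_T)·exp[(E_T−E_S)/(RT)].
(E_T−E_S)/(RT) = (57.7−83.3)×10³/(8.314×678) = -25600/5637 = -4.542.
k_S/k_T = (7.69×10^12/2.07×10^9)·exp(-4.542) = 3715 × 0.01066 = 39.6.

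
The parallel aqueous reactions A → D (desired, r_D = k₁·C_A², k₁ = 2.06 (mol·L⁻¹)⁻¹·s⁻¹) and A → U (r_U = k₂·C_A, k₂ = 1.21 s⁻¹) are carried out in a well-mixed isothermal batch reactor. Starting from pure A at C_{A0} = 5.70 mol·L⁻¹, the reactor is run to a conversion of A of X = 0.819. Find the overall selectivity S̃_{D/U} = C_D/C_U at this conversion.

4.86

C_A = C_{A0}(1−X) = 1.032 mol·L⁻¹.
Along a PFR/batch, dC_U/dC_A = −r_U/(r_D+r_U) = −k₂/(k₂+k₁·C_A).
Integrating from C_{A0} to C_A: C_U = (1.21/2.06)·ln[(1.21+2.06·5.70)/(1.21+2.06·1.03)] = 0.5874·ln(12.95/3.335) = 0.7969 mol·L⁻¹.
Then C_D = (C_{A0}−C_A) − C_U = 4.668 − 0.7969 = 3.871 mol·L⁻¹.
S̃_{D/U} = C_D/C_U = 3.871/0.7969 = 4.86.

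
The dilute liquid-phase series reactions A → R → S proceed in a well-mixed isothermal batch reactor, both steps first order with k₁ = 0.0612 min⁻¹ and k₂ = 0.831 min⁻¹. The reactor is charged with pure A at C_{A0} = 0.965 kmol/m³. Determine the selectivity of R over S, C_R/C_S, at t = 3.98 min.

The intermediate concentration in a first-order A→B→C sequence is C_R = k₁C_{A0}(e^(−k₁t) − e^(−k₂t))/(k₂−k₁).
e^(−k₁t) = e^(−0.0612×3.98) = e^(−0.2436) = 0.7838; e^(−k₂t) = e^(−3.307) = 0.03661.
C_R = 0.0612×0.965/(0.831−0.0612) × (0.7838−0.03661) = 0.07672×0.7472 = 0.05732 kmol/m³.
C_A = C_{A0}e^(−k₁t) = 0.7564 kmol/m³, so C_S = C_{A0}−C_A−C_R = 0.1513 kmol/m³; C_R/C_S = 0.379.

0.379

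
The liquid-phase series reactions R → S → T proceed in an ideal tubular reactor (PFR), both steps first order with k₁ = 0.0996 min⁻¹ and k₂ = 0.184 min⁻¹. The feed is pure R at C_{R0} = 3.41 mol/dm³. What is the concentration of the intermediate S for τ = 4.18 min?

The intermediate concentration in a first-order A→B→C sequence is C_S = k₁C_{R0}(e^(−k₁τ) − e^(−k₂τ))/(k₂−k₁).
e^(−k₁τ) = e^(−0.0996×4.18) = e^(−0.4163) = 0.6595; e^(−k₂τ) = e^(−0.7691) = 0.4634.
C_S = 0.0996×3.41/(0.184−0.0996) × (0.6595−0.4634) = 4.024×0.1960 = 0.7889 mol/dm³.

0.789 mol/dm³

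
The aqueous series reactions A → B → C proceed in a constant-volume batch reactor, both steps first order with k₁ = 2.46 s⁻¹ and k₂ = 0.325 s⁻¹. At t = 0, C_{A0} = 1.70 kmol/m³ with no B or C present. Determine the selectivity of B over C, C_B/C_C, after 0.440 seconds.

11.5

For first-order series with pure A initially, C_B(t) = k₁C_{A0}/(k₂−k₁)·(e^(−k₁t) − e^(−k₂t)).
e^(−k₁t) = e^(−2.46×0.440) = e^(−1.082) = 0.3388; e^(−k₂t) = e^(−0.1430) = 0.8668.
C_B = 2.46×1.70/(0.325−2.46) × (0.3388−0.8668) = (-1.959)×(-0.5280) = 1.034 kmol/m³.
C_A = C_{A0}e^(−k₁t) = 0.5759 kmol/m³, so C_C = C_{A0}−C_A−C_B = 0.08989 kmol/m³; C_B/C_C = 11.5.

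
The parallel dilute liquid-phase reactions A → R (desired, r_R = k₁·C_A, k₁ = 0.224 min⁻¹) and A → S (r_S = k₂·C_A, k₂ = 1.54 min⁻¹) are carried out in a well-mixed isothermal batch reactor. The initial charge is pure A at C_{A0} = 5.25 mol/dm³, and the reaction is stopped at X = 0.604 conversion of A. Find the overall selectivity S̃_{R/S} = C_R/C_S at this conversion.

C_A = C_{A0}(1−X) = 2.079 mol/dm³.
Both paths are first order in A, so the instantaneous fraction to R is constant: dC_R/d(−C_A) = k₁/(k₁+k₂) = 0.1270.
C_R = 0.1270·(C_{A0}−C_A) = 0.1270×3.171 = 0.403 mol/dm³.
C_S = (C_{A0}−C_A)−C_R = 2.768 mol/dm³; S̃_{R/S} = 0.4027/2.768 = 0.145.

0.145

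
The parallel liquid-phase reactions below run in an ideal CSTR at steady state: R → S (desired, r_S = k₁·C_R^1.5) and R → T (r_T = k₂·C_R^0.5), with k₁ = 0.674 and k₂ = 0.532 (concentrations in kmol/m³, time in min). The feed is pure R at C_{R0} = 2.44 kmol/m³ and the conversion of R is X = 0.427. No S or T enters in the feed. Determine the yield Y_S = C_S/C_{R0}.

Exit C_R = C_{R0}(1−X) = 2.44×0.573 = 1.398 kmol/m³.
In a CSTR the entire volume is at exit conditions, so r_S = 0.674×1.398^1.5 = 1.114 and r_T = 0.532×1.398^0.5 = 0.6290.
Fraction of consumed R going to S: r_S/(r_S+r_T) = 0.6392.
C_S = 0.6392·C_{R0}·X = 0.6392×2.44×0.427 = 0.666 kmol/m³; Y_S = C_S/C_{R0} = 0.273.

0.273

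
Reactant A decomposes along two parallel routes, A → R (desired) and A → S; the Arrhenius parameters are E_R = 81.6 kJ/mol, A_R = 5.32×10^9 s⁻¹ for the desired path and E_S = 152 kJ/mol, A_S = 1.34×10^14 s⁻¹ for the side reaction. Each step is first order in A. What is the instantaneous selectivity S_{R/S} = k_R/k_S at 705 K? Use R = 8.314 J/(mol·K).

Since both paths have the same order in A, the concentration cancels and S_{R/S} = k_R/k_S = (A_R/A_S)·exp[(E_S−E_R)/(RT)].
(E_S−E_R)/(RT) = (152−81.6)×10³/(8.314×705) = 70400/5861 = 12.01.
k_R/k_S = (5.32×10^9/1.34×10^14)·exp(12.01) = 3.970×10^-5 × 1.645×10^5 = 6.53.

6.53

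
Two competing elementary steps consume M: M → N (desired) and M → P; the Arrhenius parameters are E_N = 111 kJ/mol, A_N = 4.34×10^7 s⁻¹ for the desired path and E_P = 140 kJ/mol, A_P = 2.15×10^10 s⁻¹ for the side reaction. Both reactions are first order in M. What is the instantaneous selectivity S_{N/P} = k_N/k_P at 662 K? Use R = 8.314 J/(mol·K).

0.392

With equal orders, S_{N/P} = k_N/k_P = (A_N/A_P)·exp[(E_P−E_N)/(RT)].
(E_P−E_N)/(RT) = (140−111)×10³/(8.314×662) = 29000/5504 = 5.269.
k_N/k_P = (4.34×10^7/2.15×10^10)·exp(5.269) = 0.002019 × 194.2 = 0.392.
Since E_N < E_P, lowering the temperature improves selectivity toward N.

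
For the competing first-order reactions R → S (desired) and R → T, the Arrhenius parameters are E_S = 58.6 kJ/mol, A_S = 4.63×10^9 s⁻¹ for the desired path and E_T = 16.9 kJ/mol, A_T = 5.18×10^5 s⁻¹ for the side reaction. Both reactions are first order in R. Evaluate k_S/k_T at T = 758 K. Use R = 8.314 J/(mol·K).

12.0

k_S/k_T = (A_S/A_T)·exp[−(E_S−E_T)/(RT)] = (A_S/A_T)·exp[(E_T−E_S)/(RT)].
(E_T−E_S)/(RT) = (16.9−58.6)×10³/(8.314×758) = -41700/6302 = -6.617.
k_S/k_T = (4.63×10^9/5.18×10^5)·exp(-6.617) = 8938 × 0.001338 = 12.0.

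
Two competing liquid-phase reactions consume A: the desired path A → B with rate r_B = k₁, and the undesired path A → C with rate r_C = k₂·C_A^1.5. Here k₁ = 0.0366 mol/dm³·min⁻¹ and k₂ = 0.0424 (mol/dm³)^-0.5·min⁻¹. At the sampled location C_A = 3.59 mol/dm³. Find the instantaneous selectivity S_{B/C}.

0.127

S_{B/C} = r_B/r_C = (k₁)/(k₂·C_A^1.5) = (k₁/k₂)·C_A^-1.5.
= (0.0366) / (0.0424×3.590^1.5) = 0.03660/0.2884 = 0.127.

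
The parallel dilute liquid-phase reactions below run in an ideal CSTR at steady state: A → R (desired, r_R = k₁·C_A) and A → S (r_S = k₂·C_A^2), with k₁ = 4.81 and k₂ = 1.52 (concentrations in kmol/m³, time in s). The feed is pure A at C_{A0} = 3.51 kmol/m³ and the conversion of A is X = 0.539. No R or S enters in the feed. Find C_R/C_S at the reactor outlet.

Exit C_A = C_{A0}(1−X) = 3.51×0.461 = 1.618 kmol/m³.
A CSTR operates uniformly at the exit composition, giving r_R = 7.783 and r_S = 3.980 (each k·C_A^n at C_A = 1.618).
Overall selectivity = C_R/C_S = r_Rτ/(r_Sτ) = r_R/r_S = 1.96.

1.96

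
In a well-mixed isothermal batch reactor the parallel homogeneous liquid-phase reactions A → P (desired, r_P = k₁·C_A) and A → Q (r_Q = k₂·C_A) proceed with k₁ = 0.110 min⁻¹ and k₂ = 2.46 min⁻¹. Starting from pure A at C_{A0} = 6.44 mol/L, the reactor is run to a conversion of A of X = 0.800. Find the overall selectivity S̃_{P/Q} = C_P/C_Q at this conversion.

0.0447

C_A = C_{A0}(1−X) = 1.288 mol/L.
Both paths are first order in A, so the instantaneous fraction to P is constant: dC_P/d(−C_A) = k₁/(k₁+k₂) = 0.04280.
C_P = 0.04280·(C_{A0}−C_A) = 0.04280×5.152 = 0.221 mol/L.
C_Q = (C_{A0}−C_A)−C_P = 4.931 mol/L; S̃_{P/Q} = 0.2205/4.931 = 0.0447.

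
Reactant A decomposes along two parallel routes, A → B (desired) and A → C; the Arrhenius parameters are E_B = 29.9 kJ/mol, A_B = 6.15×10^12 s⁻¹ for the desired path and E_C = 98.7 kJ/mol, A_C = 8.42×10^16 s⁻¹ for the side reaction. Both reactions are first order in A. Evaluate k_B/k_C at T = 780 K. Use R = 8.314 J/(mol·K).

k_B/k_C = (A_B/A_C)·exp[−(E_B−E_C)/(RT)] = (A_B/A_C)·exp[(E_C−E_B)/(RT)].
(E_C−E_B)/(RT) = (98.7−29.9)×10³/(8.314×780) = 68800/6485 = 10.61.
k_B/k_C = (6.15×10^12/8.42×10^16)·exp(10.61) = 7.304×10^-5 × 40507 = 2.96.
Since E_B < E_C, lowering the temperature improves selectivity toward B.

2.96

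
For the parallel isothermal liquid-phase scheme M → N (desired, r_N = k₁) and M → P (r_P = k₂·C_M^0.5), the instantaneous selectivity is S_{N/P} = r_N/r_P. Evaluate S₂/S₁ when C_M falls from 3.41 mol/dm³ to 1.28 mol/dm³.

1.63

S_{N/P} = (k₁/k₂)·C_M^-0.5, so S₂/S₁ = (C_{M,2}/C_{M,1})^-0.5.
= (1.28/3.41)^(-0.5) = (0.3754)^(-0.5) = 1.63.
Selectivity toward N rises as C_M falls — low-concentration operation is favoured.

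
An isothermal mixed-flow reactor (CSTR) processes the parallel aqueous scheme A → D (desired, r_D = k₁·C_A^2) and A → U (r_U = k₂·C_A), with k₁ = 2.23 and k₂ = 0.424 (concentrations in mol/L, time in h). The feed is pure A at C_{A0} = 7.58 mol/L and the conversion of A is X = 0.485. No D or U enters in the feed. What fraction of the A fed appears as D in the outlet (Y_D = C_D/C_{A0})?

0.462

Exit C_A = C_{A0}(1−X) = 7.58×0.515 = 3.904 mol/L.
A CSTR operates uniformly at the exit composition, giving r_D = 33.98 and r_U = 1.655 (each k·C_A^n at C_A = 3.904).
Fraction of consumed A going to D: r_D/(r_D+r_U) = 0.9536.
C_D = 0.9536·C_{A0}·X = 0.9536×7.58×0.485 = 3.51 mol/L; Y_D = C_D/C_{A0} = 0.462.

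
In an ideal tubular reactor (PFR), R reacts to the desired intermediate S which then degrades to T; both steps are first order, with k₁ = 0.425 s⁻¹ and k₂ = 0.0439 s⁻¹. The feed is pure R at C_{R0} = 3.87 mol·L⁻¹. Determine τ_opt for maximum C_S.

The intermediate peaks when r₁ = r₂, i.e. k₁e^(−k₁τ) = k₂e^(−k₂τ), giving τ_opt = ln(k₂/k₁)/(k₂−k₁).
= ln(0.0439/0.425)/(0.0439−0.425) = ln(0.1033)/-0.3811 = -2.270/-0.3811 = 5.96 s.

5.96 s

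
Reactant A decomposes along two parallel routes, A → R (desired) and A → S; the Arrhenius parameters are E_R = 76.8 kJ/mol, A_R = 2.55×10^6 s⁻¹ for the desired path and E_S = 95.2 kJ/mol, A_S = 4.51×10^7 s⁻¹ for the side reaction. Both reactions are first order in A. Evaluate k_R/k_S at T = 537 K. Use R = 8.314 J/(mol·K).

Since both paths have the same order in A, the concentration cancels and S_{R/S} = k_R/k_S = (A_R/A_S)·exp[(E_S−E_R)/(RT)].
(E_S−E_R)/(RT) = (95.2−76.8)×10³/(8.314×537) = 18400/4465 = 4.121.
k_R/k_S = (2.55×10^6/4.51×10^7)·exp(4.121) = 0.05654 × 61.64 = 3.49.

3.49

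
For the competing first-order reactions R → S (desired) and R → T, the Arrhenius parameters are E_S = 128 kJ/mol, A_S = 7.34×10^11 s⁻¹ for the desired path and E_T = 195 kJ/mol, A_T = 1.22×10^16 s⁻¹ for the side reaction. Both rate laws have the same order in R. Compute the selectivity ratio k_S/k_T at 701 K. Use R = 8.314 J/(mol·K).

5.92

Since both paths have the same order in R, the concentration cancels and S_{S/T} = k_S/k_T = (A_S/A_T)·exp[(E_T−E_S)/(RT)].
(E_T−E_S)/(RT) = (195−128)×10³/(8.314×701) = 67000/5828 = 11.50.
k_S/k_T = (7.34×10^11/1.22×10^16)·exp(11.50) = 6.016×10^-5 × 98322 = 5.92.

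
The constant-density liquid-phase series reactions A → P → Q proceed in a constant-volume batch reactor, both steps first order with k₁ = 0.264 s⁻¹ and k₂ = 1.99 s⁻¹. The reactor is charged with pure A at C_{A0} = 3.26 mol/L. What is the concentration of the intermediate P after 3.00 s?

0.225 mol/L

For first-order series with pure A initially, C_P(t) = k₁C_{A0}/(k₂−k₁)·(e^(−k₁t) − e^(−k₂t)).
e^(−k₁t) = e^(−0.264×3.00) = e^(−0.7920) = 0.4529; e^(−k₂t) = e^(−5.970) = 0.002554.
C_P = 0.264×3.26/(1.99−0.264) × (0.4529−0.002554) = 0.4986×0.4504 = 0.2246 mol/L.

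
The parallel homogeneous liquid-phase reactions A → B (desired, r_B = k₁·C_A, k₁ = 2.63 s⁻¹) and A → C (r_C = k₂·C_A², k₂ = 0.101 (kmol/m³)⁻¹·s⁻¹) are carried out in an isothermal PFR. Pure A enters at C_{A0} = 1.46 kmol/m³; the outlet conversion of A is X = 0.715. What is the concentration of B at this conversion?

1.01 kmol/m³

C_A = C_{A0}(1−X) = 0.4161 kmol/m³.
Along a PFR/batch, dC_B/dC_A = −r_B/(r_B+r_C) = −k₁/(k₁+k₂·C_A).
Integrating from C_{A0} to C_A: C_B = (2.63/0.101)·ln[(2.63+0.101·1.46)/(2.63+0.101·0.416)] = 26.04·ln(2.777/2.672) = 1.008 kmol/m³.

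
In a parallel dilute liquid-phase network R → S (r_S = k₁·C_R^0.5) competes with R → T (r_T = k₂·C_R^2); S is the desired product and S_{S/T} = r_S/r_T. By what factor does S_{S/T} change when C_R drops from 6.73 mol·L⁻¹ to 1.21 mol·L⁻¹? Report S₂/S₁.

S_{S/T} = (k₁/k₂)·C_R^-1.5, so S₂/S₁ = (C_{R,2}/C_{R,1})^-1.5.
= (1.21/6.73)^(-1.5) = (0.1798)^(-1.5) = 13.1.

13.1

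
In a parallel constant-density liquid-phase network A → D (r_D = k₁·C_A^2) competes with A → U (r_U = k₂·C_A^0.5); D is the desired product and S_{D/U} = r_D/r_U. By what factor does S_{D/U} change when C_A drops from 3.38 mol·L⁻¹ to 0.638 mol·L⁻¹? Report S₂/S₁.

S_{D/U} = (k₁/k₂)·C_A^1.5, so S₂/S₁ = (C_{A,2}/C_{A,1})^1.5.
= (0.638/3.38)^1.5 = (0.1888)^1.5 = 0.0820.

0.0820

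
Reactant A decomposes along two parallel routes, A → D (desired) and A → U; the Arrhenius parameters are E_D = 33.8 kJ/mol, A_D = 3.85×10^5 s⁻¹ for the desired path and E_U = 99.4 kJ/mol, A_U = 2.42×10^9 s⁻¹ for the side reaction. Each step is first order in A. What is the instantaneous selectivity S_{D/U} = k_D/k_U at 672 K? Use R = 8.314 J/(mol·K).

20.0

Since both paths have the same order in A, the concentration cancels and S_{D/U} = k_D/k_U = (A_D/A_U)·exp[(E_U−E_D)/(RT)].
(E_U−E_D)/(RT) = (99.4−33.8)×10³/(8.314×672) = 65600/5587 = 11.74.
k_D/k_U = (3.85×10^5/2.42×10^9)·exp(11.74) = 1.591×10^-4 × 1.257×10^5 = 20.0.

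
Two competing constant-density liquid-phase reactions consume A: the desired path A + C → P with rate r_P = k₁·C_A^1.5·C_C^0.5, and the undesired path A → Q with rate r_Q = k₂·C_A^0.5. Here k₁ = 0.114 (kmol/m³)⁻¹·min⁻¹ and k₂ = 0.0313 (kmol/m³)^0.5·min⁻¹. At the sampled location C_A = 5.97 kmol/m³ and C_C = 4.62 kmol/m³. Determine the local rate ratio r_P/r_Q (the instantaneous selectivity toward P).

S_{P/Q} = r_P/r_Q = (k₁·C_A^1.5·C_C^0.5)/(k₂·C_A^0.5) = (k₁/k₂)·C_A·C_C^0.5.
= (0.114×5.970^1.5×4.620^0.5) / (0.0313×5.970^0.5) = 3.574/0.07648 = 46.7.
Since the desired path is higher order in A, keeping C_A high (PFR or concentrated feed) favours P.

46.7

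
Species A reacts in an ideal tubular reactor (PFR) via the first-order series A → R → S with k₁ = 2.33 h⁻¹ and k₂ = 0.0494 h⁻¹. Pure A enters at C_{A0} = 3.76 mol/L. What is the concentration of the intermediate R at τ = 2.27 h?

Solving the coupled first-order balances gives C_R(τ) = [k₁/(k₂−k₁)]·C_{A0}·(e^(−k₁τ) − e^(−k₂τ)).
e^(−k₁τ) = e^(−2.33×2.27) = e^(−5.289) = 0.005046; e^(−k₂τ) = e^(−0.1121) = 0.8939.
C_R = 2.33×3.76/(0.0494−2.33) × (0.005046−0.8939) = (-3.841)×(-0.8889) = 3.415 mol/L.

3.41 mol/L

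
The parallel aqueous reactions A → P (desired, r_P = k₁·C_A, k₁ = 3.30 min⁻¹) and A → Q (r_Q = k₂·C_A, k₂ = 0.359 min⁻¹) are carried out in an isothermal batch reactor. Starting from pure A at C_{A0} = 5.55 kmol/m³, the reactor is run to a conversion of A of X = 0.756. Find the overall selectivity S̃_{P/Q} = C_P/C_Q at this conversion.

9.19

C_A = C_{A0}(1−X) = 1.354 kmol/m³.
Both paths are first order in A, so the instantaneous fraction to P is constant: dC_P/d(−C_A) = k₁/(k₁+k₂) = 0.9019.
C_P = 0.9019·(C_{A0}−C_A) = 0.9019×4.196 = 3.78 kmol/m³.
C_Q = (C_{A0}−C_A)−C_P = 0.4117 kmol/m³; S̃_{P/Q} = 3.784/0.4117 = 9.19.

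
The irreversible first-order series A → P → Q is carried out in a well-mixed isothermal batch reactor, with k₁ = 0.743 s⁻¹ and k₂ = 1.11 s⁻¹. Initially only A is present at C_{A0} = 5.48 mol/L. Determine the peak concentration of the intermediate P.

For a first-order series the maximum intermediate yield is C_{P,max}/C_{A0} = (k₁/k₂)^[k₂/(k₂−k₁)].
= (0.743/1.11)^(1.11/(1.11−0.743)) = (0.6694)^(3.025) = 0.2970.
C_{P,max} = 0.2970×5.48 = 1.63 mol/L.

1.63 mol/L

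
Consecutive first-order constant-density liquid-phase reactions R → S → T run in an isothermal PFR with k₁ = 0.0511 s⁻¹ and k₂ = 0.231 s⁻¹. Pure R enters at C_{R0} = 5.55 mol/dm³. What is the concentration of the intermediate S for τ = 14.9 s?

The intermediate concentration in a first-order A→B→C sequence is C_S = k₁C_{R0}(e^(−k₁τ) − e^(−k₂τ))/(k₂−k₁).
e^(−k₁τ) = e^(−0.0511×14.9) = e^(−0.7614) = 0.4670; e^(−k₂τ) = e^(−3.442) = 0.03200.
C_S = 0.0511×5.55/(0.231−0.0511) × (0.4670−0.03200) = 1.576×0.4350 = 0.6858 mol/dm³.

0.686 mol/dm³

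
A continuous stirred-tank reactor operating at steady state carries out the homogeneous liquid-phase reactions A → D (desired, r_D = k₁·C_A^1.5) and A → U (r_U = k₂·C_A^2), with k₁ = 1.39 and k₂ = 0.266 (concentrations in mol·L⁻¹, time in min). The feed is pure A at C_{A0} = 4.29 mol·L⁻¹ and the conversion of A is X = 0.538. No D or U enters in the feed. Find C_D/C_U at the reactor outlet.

3.71

Exit C_A = C_{A0}(1−X) = 4.29×0.462 = 1.982 mol·L⁻¹.
Rates in a CSTR are evaluated at the outlet concentration: r_D = 1.39×1.982^1.5 = 3.878, r_U = 0.266×1.982^2 = 1.045.
Overall selectivity = C_D/C_U = r_Dτ/(r_Uτ) = r_D/r_U = 3.71.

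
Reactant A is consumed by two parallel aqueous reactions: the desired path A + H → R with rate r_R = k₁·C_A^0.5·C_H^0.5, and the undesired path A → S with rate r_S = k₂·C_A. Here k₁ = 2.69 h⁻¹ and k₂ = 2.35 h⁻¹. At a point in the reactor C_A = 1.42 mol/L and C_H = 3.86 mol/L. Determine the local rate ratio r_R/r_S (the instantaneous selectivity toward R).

S_{R/S} = r_R/r_S = (k₁·C_A^0.5·C_H^0.5)/(k₂·C_A) = (k₁/k₂)·C_A^-0.5·C_H^0.5.
= (2.69×1.420^0.5×3.860^0.5) / (2.35×1.420) = 6.298/3.337 = 1.89.

1.89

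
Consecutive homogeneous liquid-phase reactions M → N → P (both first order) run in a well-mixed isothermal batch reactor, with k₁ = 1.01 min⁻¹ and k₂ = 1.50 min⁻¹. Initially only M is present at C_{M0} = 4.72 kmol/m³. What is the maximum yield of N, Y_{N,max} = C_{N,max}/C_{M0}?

0.298

At the optimum, C_{N,max}/C_{M0} = (k₁/k₂)^[k₂/(k₂−k₁)].
= (1.01/1.50)^(1.50/(1.50−1.01)) = (0.6733)^(3.061) = 0.2980.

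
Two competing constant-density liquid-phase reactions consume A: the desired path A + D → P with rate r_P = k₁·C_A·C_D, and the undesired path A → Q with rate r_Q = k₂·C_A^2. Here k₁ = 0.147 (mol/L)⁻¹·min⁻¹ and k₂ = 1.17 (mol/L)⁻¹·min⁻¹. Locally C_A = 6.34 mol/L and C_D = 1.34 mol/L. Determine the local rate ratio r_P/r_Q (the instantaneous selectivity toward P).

S_{P/Q} = r_P/r_Q = (k₁·C_A·C_D)/(k₂·C_A^2) = (k₁/k₂)·C_A⁻¹·C_D.
= (0.147×6.340×1.340) / (1.17×6.340^2) = 1.249/47.03 = 0.0266.

0.0266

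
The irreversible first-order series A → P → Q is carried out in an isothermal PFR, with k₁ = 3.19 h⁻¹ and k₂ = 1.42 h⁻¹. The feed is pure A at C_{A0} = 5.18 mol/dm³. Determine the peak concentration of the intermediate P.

2.71 mol/dm³

Evaluating C_P at τ_opt = ln(k₂/k₁)/(k₂−k₁) gives C_{P,max}/C_{A0} = (k₁/k₂)^[k₂/(k₂−k₁)].
= (3.19/1.42)^(1.42/(1.42−3.19)) = (2.246)^(-0.8023) = 0.5224.
C_{P,max} = 0.5224×5.18 = 2.71 mol/dm³.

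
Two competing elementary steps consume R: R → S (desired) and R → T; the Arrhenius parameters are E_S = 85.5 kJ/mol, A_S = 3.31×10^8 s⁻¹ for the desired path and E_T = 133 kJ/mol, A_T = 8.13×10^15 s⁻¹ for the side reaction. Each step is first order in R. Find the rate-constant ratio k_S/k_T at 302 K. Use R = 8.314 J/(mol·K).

Since both paths have the same order in R, the concentration cancels and S_{S/T} = k_S/k_T = (A_S/A_T)·exp[(E_T−E_S)/(RT)].
(E_T−E_S)/(RT) = (133−85.5)×10³/(8.314×302) = 47500/2511 = 18.92.
k_S/k_T = (3.31×10^8/8.13×10^15)·exp(18.92) = 4.071×10^-8 × 1.644×10^8 = 6.69.

6.69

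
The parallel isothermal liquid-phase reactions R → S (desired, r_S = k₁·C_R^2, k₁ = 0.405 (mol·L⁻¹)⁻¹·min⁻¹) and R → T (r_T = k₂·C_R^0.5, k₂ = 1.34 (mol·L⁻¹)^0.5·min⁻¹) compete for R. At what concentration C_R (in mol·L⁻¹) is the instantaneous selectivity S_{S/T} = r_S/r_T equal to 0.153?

0.635 mol·L⁻¹

S_{S/T} = (k₁/k₂)·C_R^1.5 ⇒ C_R = (S·k₂/k₁)^(1/1.5).
= (0.153×1.34/0.405)^(0.6667) = (0.5062)^(0.6667) = 0.635 mol·L⁻¹.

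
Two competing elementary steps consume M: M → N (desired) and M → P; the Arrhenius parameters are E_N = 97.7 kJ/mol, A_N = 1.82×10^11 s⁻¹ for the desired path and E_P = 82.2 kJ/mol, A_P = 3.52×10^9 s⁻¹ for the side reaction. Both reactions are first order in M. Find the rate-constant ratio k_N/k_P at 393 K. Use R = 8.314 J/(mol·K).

0.450

With equal orders, S_{N/P} = k_N/k_P = (A_N/A_P)·exp[(E_P−E_N)/(RT)].
(E_P−E_N)/(RT) = (82.2−97.7)×10³/(8.314×393) = -15500/3267 = -4.744.
k_N/k_P = (1.82×10^11/3.52×10^9)·exp(-4.744) = 51.70 × 0.008705 = 0.450.
Since E_N > E_P, raising the temperature improves selectivity toward N.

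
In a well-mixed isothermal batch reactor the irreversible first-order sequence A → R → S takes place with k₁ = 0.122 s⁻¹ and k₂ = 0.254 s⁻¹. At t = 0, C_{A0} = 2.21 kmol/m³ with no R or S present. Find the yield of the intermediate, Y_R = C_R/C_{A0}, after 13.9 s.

For first-order series with pure A initially, C_R(t) = k₁C_{A0}/(k₂−k₁)·(e^(−k₁t) − e^(−k₂t)).
e^(−k₁t) = e^(−0.122×13.9) = e^(−1.696) = 0.1835; e^(−k₂t) = e^(−3.531) = 0.02929.
C_R = 0.122×2.21/(0.254−0.122) × (0.1835−0.02929) = 2.043×0.1542 = 0.3149 kmol/m³.
Y_R = C_R/C_{A0} = 0.3149/2.21 = 0.142.

0.142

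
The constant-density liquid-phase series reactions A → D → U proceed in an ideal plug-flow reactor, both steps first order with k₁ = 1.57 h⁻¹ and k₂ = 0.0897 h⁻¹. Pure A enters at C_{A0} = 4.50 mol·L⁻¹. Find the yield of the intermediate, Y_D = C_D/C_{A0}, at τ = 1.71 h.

For first-order series with pure A initially, C_D(τ) = k₁C_{A0}/(k₂−k₁)·(e^(−k₁τ) − e^(−k₂τ)).
e^(−k₁τ) = e^(−1.57×1.71) = e^(−2.685) = 0.06824; e^(−k₂τ) = e^(−0.1534) = 0.8578.
C_D = 1.57×4.50/(0.0897−1.57) × (0.06824−0.8578) = (-4.773)×(-0.7896) = 3.768 mol·L⁻¹.
Y_D = C_D/C_{A0} = 3.768/4.50 = 0.837.

0.837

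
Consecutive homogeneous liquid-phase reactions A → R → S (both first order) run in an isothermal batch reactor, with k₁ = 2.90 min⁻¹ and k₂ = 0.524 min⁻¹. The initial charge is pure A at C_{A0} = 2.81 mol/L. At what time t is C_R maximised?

0.720 min

Setting dC_R/dt = 0 gives t_opt = ln(k₂/k₁)/(k₂−k₁).
= ln(0.524/2.90)/(0.524−2.90) = ln(0.1807)/-2.376 = -1.711/-2.376 = 0.720 min.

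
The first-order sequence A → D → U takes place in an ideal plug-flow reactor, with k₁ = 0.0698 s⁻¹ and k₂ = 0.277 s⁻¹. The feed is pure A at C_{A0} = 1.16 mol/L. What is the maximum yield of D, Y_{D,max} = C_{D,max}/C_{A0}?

0.158

Evaluating C_D at τ_opt = ln(k₂/k₁)/(k₂−k₁) gives C_{D,max}/C_{A0} = (k₁/k₂)^[k₂/(k₂−k₁)].
= (0.0698/0.277)^(0.277/(0.277−0.0698)) = (0.2520)^(1.337) = 0.1584.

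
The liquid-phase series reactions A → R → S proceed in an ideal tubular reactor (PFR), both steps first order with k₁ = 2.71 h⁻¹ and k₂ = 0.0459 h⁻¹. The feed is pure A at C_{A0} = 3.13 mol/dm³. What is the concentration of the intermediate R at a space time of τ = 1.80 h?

Solving the coupled first-order balances gives C_R(τ) = [k₁/(k₂−k₁)]·C_{A0}·(e^(−k₁τ) − e^(−k₂τ)).
e^(−k₁τ) = e^(−2.71×1.80) = e^(−4.878) = 0.007612; e^(−k₂τ) = e^(−0.08262) = 0.9207.
C_R = 2.71×3.13/(0.0459−2.71) × (0.007612−0.9207) = (-3.184)×(-0.9131) = 2.907 mol/dm³.

2.91 mol/dm³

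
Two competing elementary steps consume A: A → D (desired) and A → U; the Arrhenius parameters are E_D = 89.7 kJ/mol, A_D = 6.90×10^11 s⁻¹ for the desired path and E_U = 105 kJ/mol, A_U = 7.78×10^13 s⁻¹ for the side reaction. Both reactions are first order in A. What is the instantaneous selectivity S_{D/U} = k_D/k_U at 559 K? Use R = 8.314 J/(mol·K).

Since both paths have the same order in A, the concentration cancels and S_{D/U} = k_D/k_U = (A_D/A_U)·exp[(E_U−E_D)/(RT)].
(E_U−E_D)/(RT) = (105−89.7)×10³/(8.314×559) = 15300/4648 = 3.292.
k_D/k_U = (6.90×10^11/7.78×10^13)·exp(3.292) = 0.008869 × 26.90 = 0.239.

0.239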